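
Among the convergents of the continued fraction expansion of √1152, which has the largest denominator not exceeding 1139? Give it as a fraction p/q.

√1152 = [33; 1, 15, 1, 66, …] (period length 4).
Convergents:
  p_0/q_0 = 33/1
  p_1/q_1 = 34/1
  p_2/q_2 = 543/16
  p_3/q_3 = 577/17
  p_4/q_4 = 38625/1138
  p_5/q_5 = 39202/1155
q_4 = 1138 ≤ 1139 < 1155 = q_5, so the answer is 38625/1138.

38625/1138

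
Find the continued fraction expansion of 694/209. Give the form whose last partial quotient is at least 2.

[3; 3, 8, 2, 1, 2]

694 = 3·209 + 67
209 = 3·67 + 8
67 = 8·8 + 3
8 = 2·3 + 2
3 = 1·2 + 1
2 = 2·1 + 0  (stop)
So 694/209 = [3; 3, 8, 2, 1, 2].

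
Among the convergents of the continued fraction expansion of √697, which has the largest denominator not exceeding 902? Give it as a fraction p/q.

√697 = [26; 2, 2, 52, …] (period length 3).
Convergents:
  p_0/q_0 = 26/1
  p_1/q_1 = 53/2
  p_2/q_2 = 132/5
  p_3/q_3 = 6917/262
  p_4/q_4 = 13966/529
  p_5/q_5 = 34849/1320
q_4 = 529 ≤ 902 < 1320 = q_5, so the answer is 13966/529.

13966/529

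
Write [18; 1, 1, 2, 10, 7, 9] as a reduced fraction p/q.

62725/3373

Using pₖ = aₖpₖ₋₁ + pₖ₋₂ and qₖ = aₖqₖ₋₁ + qₖ₋₂:
  k=0: a=18, p=18, q=1
  k=1: a=1, p=19, q=1
  k=2: a=1, p=37, q=2
  k=3: a=2, p=93, q=5
  k=4: a=10, p=967, q=52
  k=5: a=7, p=6862, q=369
  k=6: a=9, p=62725, q=3373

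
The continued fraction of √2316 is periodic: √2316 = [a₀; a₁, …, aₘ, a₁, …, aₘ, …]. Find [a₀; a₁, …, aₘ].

[48; 8, 96]

a₀ = ⌊√2316⌋ = 48.
With m₀=0, d₀=1 and mₖ₊₁ = dₖaₖ − mₖ, dₖ₊₁ = (n − mₖ₊₁²)/dₖ, aₖ₊₁ = ⌊(a₀+mₖ₊₁)/dₖ₊₁⌋:
  k=1: m=48, d=12, a=8
  k=2: m=48, d=1, a=96
d=1 and a=2a₀=96 at k=2, so the next step gives (m, d) = (48, 12) again — its k=1 value — and the period has length 2.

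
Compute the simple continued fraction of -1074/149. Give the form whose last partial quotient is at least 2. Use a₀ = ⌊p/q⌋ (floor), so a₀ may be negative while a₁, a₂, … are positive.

[-8; 1, 3, 1, 4, 6]

-1074 = -8·149 + 118
149 = 1·118 + 31
118 = 3·31 + 25
31 = 1·25 + 6
25 = 4·6 + 1
6 = 6·1 + 0  (stop)
So -1074/149 = [-8; 1, 3, 1, 4, 6].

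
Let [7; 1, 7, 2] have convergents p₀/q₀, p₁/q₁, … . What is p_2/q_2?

63/8

Using pₖ = aₖpₖ₋₁ + pₖ₋₂, qₖ = aₖqₖ₋₁ + qₖ₋₂ (with p₋₁=1, p₋₂=0, q₋₁=0, q₋₂=1):
  k=0: a=7, p=7, q=1
  k=1: a=1, p=8, q=1
  k=2: a=7, p=63, q=8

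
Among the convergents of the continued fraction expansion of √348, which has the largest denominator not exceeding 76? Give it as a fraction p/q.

√348 = [18; 1, 1, 1, 8, 1, 1, 1, 36, …] (period length 8).
Convergents:
  p_0/q_0 = 18/1
  p_1/q_1 = 19/1
  p_2/q_2 = 37/2
  p_3/q_3 = 56/3
  p_4/q_4 = 485/26
  p_5/q_5 = 541/29
  p_6/q_6 = 1026/55
  p_7/q_7 = 1567/84
q_6 = 55 ≤ 76 < 84 = q_7, so the answer is 1026/55.

1026/55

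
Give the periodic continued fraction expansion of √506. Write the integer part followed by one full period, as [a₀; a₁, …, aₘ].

[22; 2, 44]

a₀ = ⌊√506⌋ = 22.
With m₀=0, d₀=1 and mₖ₊₁ = dₖaₖ − mₖ, dₖ₊₁ = (n − mₖ₊₁²)/dₖ, aₖ₊₁ = ⌊(a₀+mₖ₊₁)/dₖ₊₁⌋:
  k=1: m=22, d=22, a=2
  k=2: m=22, d=1, a=44
d=1 and a=2a₀=44 at k=2, so the next step gives (m, d) = (22, 22) again — its k=1 value — and the period has length 2.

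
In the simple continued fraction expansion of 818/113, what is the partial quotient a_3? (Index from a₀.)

818 = 7·113 + 27   →  a_0 = 7
113 = 4·27 + 5   →  a_1 = 4
27 = 5·5 + 2   →  a_2 = 5
5 = 2·2 + 1   →  a_3 = 2

2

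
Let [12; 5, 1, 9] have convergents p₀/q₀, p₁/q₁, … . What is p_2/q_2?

Using pₖ = aₖpₖ₋₁ + pₖ₋₂, qₖ = aₖqₖ₋₁ + qₖ₋₂ (with p₋₁=1, p₋₂=0, q₋₁=0, q₋₂=1):
  k=0: a=12, p=12, q=1
  k=1: a=5, p=61, q=5
  k=2: a=1, p=73, q=6

73/6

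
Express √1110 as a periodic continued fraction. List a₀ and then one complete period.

[33; 3, 6, 3, 66]

a₀ = ⌊√1110⌋ = 33.
With m₀=0, d₀=1 and mₖ₊₁ = dₖaₖ − mₖ, dₖ₊₁ = (n − mₖ₊₁²)/dₖ, aₖ₊₁ = ⌊(a₀+mₖ₊₁)/dₖ₊₁⌋:
  k=1: m=33, d=21, a=3
  k=2: m=30, d=10, a=6
  k=3: m=30, d=21, a=3
  k=4: m=33, d=1, a=66
d=1 and a=2a₀=66 at k=4, so the next step gives (m, d) = (33, 21) again — its k=1 value — and the period has length 4.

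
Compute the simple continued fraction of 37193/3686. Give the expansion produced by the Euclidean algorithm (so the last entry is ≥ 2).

[10; 11, 14, 2, 11]

37193 = 10*3686 + 333
3686 = 11*333 + 23
333 = 14*23 + 11
23 = 2*11 + 1
11 = 11*1 + 0  (stop)
So 37193/3686 = [10; 11, 14, 2, 11].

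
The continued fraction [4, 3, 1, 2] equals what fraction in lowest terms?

Using pₖ = aₖpₖ₋₁ + pₖ₋₂ and qₖ = aₖqₖ₋₁ + qₖ₋₂:
  k=0: a=4, p=4, q=1
  k=1: a=3, p=13, q=3
  k=2: a=1, p=17, q=4
  k=3: a=2, p=47, q=11

47/11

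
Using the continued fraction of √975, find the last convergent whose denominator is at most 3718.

√975 = [31; 4, 2, 4, 62, …] (period length 4).
Convergents:
  p_0/q_0 = 31/1
  p_1/q_1 = 125/4
  p_2/q_2 = 281/9
  p_3/q_3 = 1249/40
  p_4/q_4 = 77719/2489
  p_5/q_5 = 312125/9996
q_4 = 2489 ≤ 3718 < 9996 = q_5, so the answer is 77719/2489.

77719/2489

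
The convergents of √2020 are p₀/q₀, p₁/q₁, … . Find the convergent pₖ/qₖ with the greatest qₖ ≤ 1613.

√2020 = [44; 1, 16, 1, 88, …] (period length 4).
Convergents:
  p_0/q_0 = 44/1
  p_1/q_1 = 45/1
  p_2/q_2 = 764/17
  p_3/q_3 = 809/18
  p_4/q_4 = 71956/1601
  p_5/q_5 = 72765/1619
q_4 = 1601 ≤ 1613 < 1619 = q_5, so the answer is 71956/1601.

71956/1601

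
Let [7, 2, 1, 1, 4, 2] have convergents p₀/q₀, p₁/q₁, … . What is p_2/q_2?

Using pₖ = aₖpₖ₋₁ + pₖ₋₂, qₖ = aₖqₖ₋₁ + qₖ₋₂ (with p₋₁=1, p₋₂=0, q₋₁=0, q₋₂=1):
  k=0: a=7, p=7, q=1
  k=1: a=2, p=15, q=2
  k=2: a=1, p=22, q=3

22/3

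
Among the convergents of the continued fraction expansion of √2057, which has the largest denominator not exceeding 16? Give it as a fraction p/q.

√2057 = [45; 2, 1, 4, 1, 2, 90, …] (period length 6).
Convergents:
  p_0/q_0 = 45/1
  p_1/q_1 = 91/2
  p_2/q_2 = 136/3
  p_3/q_3 = 635/14
  p_4/q_4 = 771/17
q_3 = 14 ≤ 16 < 17 = q_4, so the answer is 635/14.

635/14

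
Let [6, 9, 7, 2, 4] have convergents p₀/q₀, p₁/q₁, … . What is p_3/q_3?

837/137

Using pₖ = aₖpₖ₋₁ + pₖ₋₂, qₖ = aₖqₖ₋₁ + qₖ₋₂ (with p₋₁=1, p₋₂=0, q₋₁=0, q₋₂=1):
  k=0: a=6, p=6, q=1
  k=1: a=9, p=55, q=9
  k=2: a=7, p=391, q=64
  k=3: a=2, p=837, q=137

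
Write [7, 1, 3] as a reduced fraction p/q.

31/4

Fold from the inside: start with 3/1.
  1 + 1/3 = 4/3
  7 + 3/4 = 31/4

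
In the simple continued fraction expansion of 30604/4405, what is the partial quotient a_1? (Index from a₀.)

30604 = 6·4405 + 4174   →  a_0 = 6
4405 = 1·4174 + 231   →  a_1 = 1

1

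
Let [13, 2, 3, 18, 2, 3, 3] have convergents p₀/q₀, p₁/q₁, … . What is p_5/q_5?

12315/917

Using pₖ = aₖpₖ₋₁ + pₖ₋₂, qₖ = aₖqₖ₋₁ + qₖ₋₂ (with p₋₁=1, p₋₂=0, q₋₁=0, q₋₂=1):
  k=0: a=13, p=13, q=1
  k=1: a=2, p=27, q=2
  k=2: a=3, p=94, q=7
  k=3: a=18, p=1719, q=128
  k=4: a=2, p=3532, q=263
  k=5: a=3, p=12315, q=917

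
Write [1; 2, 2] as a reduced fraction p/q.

Using pₖ = aₖpₖ₋₁ + pₖ₋₂ and qₖ = aₖqₖ₋₁ + qₖ₋₂:
  k=0: a=1, p=1, q=1
  k=1: a=2, p=3, q=2
  k=2: a=2, p=7, q=5

7/5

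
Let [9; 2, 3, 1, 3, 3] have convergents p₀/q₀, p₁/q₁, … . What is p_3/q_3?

85/9

Using pₖ = aₖpₖ₋₁ + pₖ₋₂, qₖ = aₖqₖ₋₁ + qₖ₋₂ (with p₋₁=1, p₋₂=0, q₋₁=0, q₋₂=1):
  k=0: a=9, p=9, q=1
  k=1: a=2, p=19, q=2
  k=2: a=3, p=66, q=7
  k=3: a=1, p=85, q=9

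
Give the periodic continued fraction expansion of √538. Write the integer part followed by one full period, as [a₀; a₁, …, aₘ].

[23; 5, 7, 1, 1, 7, 5, 46]

a₀ = ⌊√538⌋ = 23.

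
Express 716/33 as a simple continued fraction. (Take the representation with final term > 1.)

[21; 1, 2, 3, 3]

716 = 21·33 + 23
33 = 1·23 + 10
23 = 2·10 + 3
10 = 3·3 + 1
3 = 3·1 + 0  (stop)
So 716/33 = [21; 1, 2, 3, 3].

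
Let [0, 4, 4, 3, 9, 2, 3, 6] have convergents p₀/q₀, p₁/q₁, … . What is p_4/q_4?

Using pₖ = aₖpₖ₋₁ + pₖ₋₂, qₖ = aₖqₖ₋₁ + qₖ₋₂ (with p₋₁=1, p₋₂=0, q₋₁=0, q₋₂=1):
  k=0: a=0, p=0, q=1
  k=1: a=4, p=1, q=4
  k=2: a=4, p=4, q=17
  k=3: a=3, p=13, q=55
  k=4: a=9, p=121, q=512

121/512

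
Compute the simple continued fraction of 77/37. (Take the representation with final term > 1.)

[2; 12, 3]

77 = 2·37 + 3
37 = 12·3 + 1
3 = 3·1 + 0  (stop)
So 77/37 = [2; 12, 3].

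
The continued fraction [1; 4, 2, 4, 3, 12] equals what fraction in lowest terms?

Fold from the inside: start with 12/1.
  3 + 1/12 = 37/12
  4 + 12/37 = 160/37
  2 + 37/160 = 357/160
  4 + 160/357 = 1588/357
  1 + 357/1588 = 1945/1588

1945/1588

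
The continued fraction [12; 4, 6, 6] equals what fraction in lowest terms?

Using pₖ = aₖpₖ₋₁ + pₖ₋₂ and qₖ = aₖqₖ₋₁ + qₖ₋₂:
  k=0: a=12, p=12, q=1
  k=1: a=4, p=49, q=4
  k=2: a=6, p=306, q=25
  k=3: a=6, p=1885, q=154

1885/154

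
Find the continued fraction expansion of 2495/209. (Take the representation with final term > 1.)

2495 = 11·209 + 196
209 = 1·196 + 13
196 = 15·13 + 1
13 = 13·1 + 0  (stop)
So 2495/209 = [11; 1, 15, 13].

[11; 1, 15, 13]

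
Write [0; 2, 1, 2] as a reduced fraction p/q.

3/8

Using pₖ = aₖpₖ₋₁ + pₖ₋₂ and qₖ = aₖqₖ₋₁ + qₖ₋₂:
  k=0: a=0, p=0, q=1
  k=1: a=2, p=1, q=2
  k=2: a=1, p=1, q=3
  k=3: a=2, p=3, q=8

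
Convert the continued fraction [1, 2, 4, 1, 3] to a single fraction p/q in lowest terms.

61/42

Using pₖ = aₖpₖ₋₁ + pₖ₋₂ and qₖ = aₖqₖ₋₁ + qₖ₋₂:
  k=0: a=1, p=1, q=1
  k=1: a=2, p=3, q=2
  k=2: a=4, p=13, q=9
  k=3: a=1, p=16, q=11
  k=4: a=3, p=61, q=42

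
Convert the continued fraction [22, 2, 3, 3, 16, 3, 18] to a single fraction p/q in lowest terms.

Fold from the inside: start with 18/1.
  3 + 1/18 = 55/18
  16 + 18/55 = 898/55
  3 + 55/898 = 2749/898
  3 + 898/2749 = 9145/2749
  2 + 2749/9145 = 21039/9145
  22 + 9145/21039 = 472003/21039

472003/21039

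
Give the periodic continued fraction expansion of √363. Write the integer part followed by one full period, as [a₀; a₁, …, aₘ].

[19; 19, 38]

a₀ = ⌊√363⌋ = 19.
With m₀=0, d₀=1 and mₖ₊₁ = dₖaₖ − mₖ, dₖ₊₁ = (n − mₖ₊₁²)/dₖ, aₖ₊₁ = ⌊(a₀+mₖ₊₁)/dₖ₊₁⌋:
  k=1: m=19, d=2, a=19
  k=2: m=19, d=1, a=38
d=1 and a=2a₀=38 at k=2, so the next step gives (m, d) = (19, 2) again — its k=1 value — and the period has length 2.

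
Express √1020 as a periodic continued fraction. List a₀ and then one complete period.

[31; 1, 14, 1, 62]

a₀ = ⌊√1020⌋ = 31.
With m₀=0, d₀=1 and mₖ₊₁ = dₖaₖ − mₖ, dₖ₊₁ = (n − mₖ₊₁²)/dₖ, aₖ₊₁ = ⌊(a₀+mₖ₊₁)/dₖ₊₁⌋:
  k=1: m=31, d=59, a=1
  k=2: m=28, d=4, a=14
  k=3: m=28, d=59, a=1
  k=4: m=31, d=1, a=62
d=1 and a=2a₀=62 at k=4, so the next step gives (m, d) = (31, 59) again — its k=1 value — and the period has length 4.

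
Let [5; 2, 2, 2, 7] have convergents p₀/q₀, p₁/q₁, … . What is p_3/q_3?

65/12

Using pₖ = aₖpₖ₋₁ + pₖ₋₂, qₖ = aₖqₖ₋₁ + qₖ₋₂ (with p₋₁=1, p₋₂=0, q₋₁=0, q₋₂=1):
  k=0: a=5, p=5, q=1
  k=1: a=2, p=11, q=2
  k=2: a=2, p=27, q=5
  k=3: a=2, p=65, q=12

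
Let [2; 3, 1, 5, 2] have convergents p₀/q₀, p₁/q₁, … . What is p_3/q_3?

Using pₖ = aₖpₖ₋₁ + pₖ₋₂, qₖ = aₖqₖ₋₁ + qₖ₋₂ (with p₋₁=1, p₋₂=0, q₋₁=0, q₋₂=1):
  k=0: a=2, p=2, q=1
  k=1: a=3, p=7, q=3
  k=2: a=1, p=9, q=4
  k=3: a=5, p=52, q=23

52/23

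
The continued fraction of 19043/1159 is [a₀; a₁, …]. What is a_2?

19043 = 16·1159 + 499   →  a_0 = 16
1159 = 2·499 + 161   →  a_1 = 2
499 = 3·161 + 16   →  a_2 = 3

3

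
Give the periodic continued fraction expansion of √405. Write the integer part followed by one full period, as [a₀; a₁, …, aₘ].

a₀ = ⌊√405⌋ = 20.
With m₀=0, d₀=1 and mₖ₊₁ = dₖaₖ − mₖ, dₖ₊₁ = (n − mₖ₊₁²)/dₖ, aₖ₊₁ = ⌊(a₀+mₖ₊₁)/dₖ₊₁⌋:
  k=1: m=20, d=5, a=8
  k=2: m=20, d=1, a=40
d=1 and a=2a₀=40 at k=2, so the next step gives (m, d) = (20, 5) again — its k=1 value — and the period has length 2.

[20; 8, 40]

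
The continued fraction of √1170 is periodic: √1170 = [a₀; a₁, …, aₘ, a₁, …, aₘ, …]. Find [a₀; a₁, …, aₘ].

a₀ = ⌊√1170⌋ = 34.
With m₀=0, d₀=1 and mₖ₊₁ = dₖaₖ − mₖ, dₖ₊₁ = (n − mₖ₊₁²)/dₖ, aₖ₊₁ = ⌊(a₀+mₖ₊₁)/dₖ₊₁⌋:
  k=1: m=34, d=14, a=4
  k=2: m=22, d=49, a=1
  k=3: m=27, d=9, a=6
  k=4: m=27, d=49, a=1
  k=5: m=22, d=14, a=4
  k=6: m=34, d=1, a=68
d=1 and a=2a₀=68 at k=6, so the next step gives (m, d) = (34, 14) again — its k=1 value — and the period has length 6.

[34; 4, 1, 6, 1, 4, 68]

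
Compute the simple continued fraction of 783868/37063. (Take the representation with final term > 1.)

783868 = 21*37063 + 5545
37063 = 6*5545 + 3793
5545 = 1*3793 + 1752
3793 = 2*1752 + 289
1752 = 6*289 + 18
289 = 16*18 + 1
18 = 18*1 + 0  (stop)
So 783868/37063 = [21; 6, 1, 2, 6, 16, 18].

[21; 6, 1, 2, 6, 16, 18]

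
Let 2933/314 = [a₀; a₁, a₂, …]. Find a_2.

1

2933 = 9·314 + 107   →  a_0 = 9
314 = 2·107 + 100   →  a_1 = 2
107 = 1·100 + 7   →  a_2 = 1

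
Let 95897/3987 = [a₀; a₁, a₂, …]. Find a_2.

13

95897 = 24·3987 + 209   →  a_0 = 24
3987 = 19·209 + 16   →  a_1 = 19
209 = 13·16 + 1   →  a_2 = 13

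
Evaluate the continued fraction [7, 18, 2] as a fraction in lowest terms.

Fold from the inside: start with 2/1.
  18 + 1/2 = 37/2
  7 + 2/37 = 261/37

261/37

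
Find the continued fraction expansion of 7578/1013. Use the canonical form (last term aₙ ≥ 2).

7578 = 7·1013 + 487
1013 = 2·487 + 39
487 = 12·39 + 19
39 = 2·19 + 1
19 = 19·1 + 0  (stop)
So 7578/1013 = [7; 2, 12, 2, 19].

[7; 2, 12, 2, 19]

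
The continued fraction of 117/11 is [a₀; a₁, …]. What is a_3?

117 = 10·11 + 7   →  a_0 = 10
11 = 1·7 + 4   →  a_1 = 1
7 = 1·4 + 3   →  a_2 = 1
4 = 1·3 + 1   →  a_3 = 1

1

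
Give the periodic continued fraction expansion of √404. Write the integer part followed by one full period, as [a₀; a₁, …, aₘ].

a₀ = ⌊√404⌋ = 20.

[20; 10, 40]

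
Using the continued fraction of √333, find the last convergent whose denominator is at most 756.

√333 = [18; 4, 36, …] (period length 2).
Convergents:
  p_0/q_0 = 18/1
  p_1/q_1 = 73/4
  p_2/q_2 = 2646/145
  p_3/q_3 = 10657/584
  p_4/q_4 = 386298/21169
q_3 = 584 ≤ 756 < 21169 = q_4, so the answer is 10657/584.

10657/584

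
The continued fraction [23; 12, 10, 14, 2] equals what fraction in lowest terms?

81551/3533

Using pₖ = aₖpₖ₋₁ + pₖ₋₂ and qₖ = aₖqₖ₋₁ + qₖ₋₂:
  k=0: a=23, p=23, q=1
  k=1: a=12, p=277, q=12
  k=2: a=10, p=2793, q=121
  k=3: a=14, p=39379, q=1706
  k=4: a=2, p=81551, q=3533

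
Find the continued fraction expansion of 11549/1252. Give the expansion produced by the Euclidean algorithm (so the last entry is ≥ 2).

[9; 4, 2, 5, 8, 3]

11549 = 9·1252 + 281
1252 = 4·281 + 128
281 = 2·128 + 25
128 = 5·25 + 3
25 = 8·3 + 1
3 = 3·1 + 0  (stop)
So 11549/1252 = [9; 4, 2, 5, 8, 3].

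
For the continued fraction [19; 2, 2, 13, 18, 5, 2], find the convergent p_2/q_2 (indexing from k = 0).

Using pₖ = aₖpₖ₋₁ + pₖ₋₂, qₖ = aₖqₖ₋₁ + qₖ₋₂ (with p₋₁=1, p₋₂=0, q₋₁=0, q₋₂=1):
  k=0: a=19, p=19, q=1
  k=1: a=2, p=39, q=2
  k=2: a=2, p=97, q=5

97/5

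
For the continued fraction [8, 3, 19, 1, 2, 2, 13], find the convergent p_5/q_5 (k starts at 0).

3506/421

Using pₖ = aₖpₖ₋₁ + pₖ₋₂, qₖ = aₖqₖ₋₁ + qₖ₋₂ (with p₋₁=1, p₋₂=0, q₋₁=0, q₋₂=1):
  k=0: a=8, p=8, q=1
  k=1: a=3, p=25, q=3
  k=2: a=19, p=483, q=58
  k=3: a=1, p=508, q=61
  k=4: a=2, p=1499, q=180
  k=5: a=2, p=3506, q=421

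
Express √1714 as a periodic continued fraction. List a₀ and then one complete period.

[41; 2, 2, 82]

a₀ = ⌊√1714⌋ = 41.
With m₀=0, d₀=1 and mₖ₊₁ = dₖaₖ − mₖ, dₖ₊₁ = (n − mₖ₊₁²)/dₖ, aₖ₊₁ = ⌊(a₀+mₖ₊₁)/dₖ₊₁⌋:
  k=1: m=41, d=33, a=2
  k=2: m=25, d=33, a=2
  k=3: m=41, d=1, a=82
d=1 and a=2a₀=82 at k=3, so the next step gives (m, d) = (41, 33) again — its k=1 value — and the period has length 3.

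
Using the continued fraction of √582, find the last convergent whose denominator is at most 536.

9288/385

√582 = [24; 8, 48, …] (period length 2).
Convergents:
  p_0/q_0 = 24/1
  p_1/q_1 = 193/8
  p_2/q_2 = 9288/385
  p_3/q_3 = 74497/3088
q_2 = 385 ≤ 536 < 3088 = q_3, so the answer is 9288/385.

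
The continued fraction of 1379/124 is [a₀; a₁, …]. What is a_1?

8

1379 = 11·124 + 15   →  a_0 = 11
124 = 8·15 + 4   →  a_1 = 8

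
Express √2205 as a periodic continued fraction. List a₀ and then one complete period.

[46; 1, 22, 2, 22, 1, 92]

a₀ = ⌊√2205⌋ = 46.
With m₀=0, d₀=1 and mₖ₊₁ = dₖaₖ − mₖ, dₖ₊₁ = (n − mₖ₊₁²)/dₖ, aₖ₊₁ = ⌊(a₀+mₖ₊₁)/dₖ₊₁⌋:
  k=1: m=46, d=89, a=1
  k=2: m=43, d=4, a=22
  k=3: m=45, d=45, a=2
  k=4: m=45, d=4, a=22
  k=5: m=43, d=89, a=1
  k=6: m=46, d=1, a=92
d=1 and a=2a₀=92 at k=6, so the next step gives (m, d) = (46, 89) again — its k=1 value — and the period has length 6.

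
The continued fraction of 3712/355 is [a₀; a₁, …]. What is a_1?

2

3712 = 10·355 + 162   →  a_0 = 10
355 = 2·162 + 31   →  a_1 = 2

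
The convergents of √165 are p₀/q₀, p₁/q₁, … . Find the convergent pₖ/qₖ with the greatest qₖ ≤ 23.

167/13

√165 = [12; 1, 5, 2, 5, 1, 24, …] (period length 6).
Convergents:
  p_0/q_0 = 12/1
  p_1/q_1 = 13/1
  p_2/q_2 = 77/6
  p_3/q_3 = 167/13
  p_4/q_4 = 912/71
q_3 = 13 ≤ 23 < 71 = q_4, so the answer is 167/13.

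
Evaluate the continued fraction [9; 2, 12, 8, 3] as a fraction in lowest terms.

5982/631

Using pₖ = aₖpₖ₋₁ + pₖ₋₂ and qₖ = aₖqₖ₋₁ + qₖ₋₂:
  k=0: a=9, p=9, q=1
  k=1: a=2, p=19, q=2
  k=2: a=12, p=237, q=25
  k=3: a=8, p=1915, q=202
  k=4: a=3, p=5982, q=631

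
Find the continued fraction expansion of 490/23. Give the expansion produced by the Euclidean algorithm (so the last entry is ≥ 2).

490 = 21×23 + 7
23 = 3×7 + 2
7 = 3×2 + 1
2 = 2×1 + 0  (stop)
So 490/23 = [21; 3, 3, 2].

[21; 3, 3, 2]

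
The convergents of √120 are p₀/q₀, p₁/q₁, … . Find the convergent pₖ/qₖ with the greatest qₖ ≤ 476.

√120 = [10; 1, 20, …] (period length 2).
Convergents:
  p_0/q_0 = 10/1
  p_1/q_1 = 11/1
  p_2/q_2 = 230/21
  p_3/q_3 = 241/22
  p_4/q_4 = 5050/461
  p_5/q_5 = 5291/483
q_4 = 461 ≤ 476 < 483 = q_5, so the answer is 5050/461.

5050/461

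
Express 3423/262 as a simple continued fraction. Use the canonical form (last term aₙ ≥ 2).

[13; 15, 2, 2, 3]

3423 = 13×262 + 17
262 = 15×17 + 7
17 = 2×7 + 3
7 = 2×3 + 1
3 = 3×1 + 0  (stop)
So 3423/262 = [13; 15, 2, 2, 3].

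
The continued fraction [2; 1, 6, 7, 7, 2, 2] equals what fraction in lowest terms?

Using pₖ = aₖpₖ₋₁ + pₖ₋₂ and qₖ = aₖqₖ₋₁ + qₖ₋₂:
  k=0: a=2, p=2, q=1
  k=1: a=1, p=3, q=1
  k=2: a=6, p=20, q=7
  k=3: a=7, p=143, q=50
  k=4: a=7, p=1021, q=357
  k=5: a=2, p=2185, q=764
  k=6: a=2, p=5391, q=1885

5391/1885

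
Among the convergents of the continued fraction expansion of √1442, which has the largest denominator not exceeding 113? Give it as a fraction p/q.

√1442 = [37; 1, 36, 1, 74, …] (period length 4).
Convergents:
  p_0/q_0 = 37/1
  p_1/q_1 = 38/1
  p_2/q_2 = 1405/37
  p_3/q_3 = 1443/38
  p_4/q_4 = 108187/2849
q_3 = 38 ≤ 113 < 2849 = q_4, so the answer is 1443/38.

1443/38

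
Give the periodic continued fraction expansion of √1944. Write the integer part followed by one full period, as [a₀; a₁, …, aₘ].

[44; 11, 88]

a₀ = ⌊√1944⌋ = 44.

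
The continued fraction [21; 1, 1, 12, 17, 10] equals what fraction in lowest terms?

Fold from the inside: start with 10/1.
  17 + 1/10 = 171/10
  12 + 10/171 = 2062/171
  1 + 171/2062 = 2233/2062
  1 + 2062/2233 = 4295/2233
  21 + 2233/4295 = 92428/4295

92428/4295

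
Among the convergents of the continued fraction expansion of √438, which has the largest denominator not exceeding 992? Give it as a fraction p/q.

12285/587

√438 = [20; 1, 12, 1, 40, …] (period length 4).
Convergents:
  p_0/q_0 = 20/1
  p_1/q_1 = 21/1
  p_2/q_2 = 272/13
  p_3/q_3 = 293/14
  p_4/q_4 = 11992/573
  p_5/q_5 = 12285/587
  p_6/q_6 = 159412/7617
q_5 = 587 ≤ 992 < 7617 = q_6, so the answer is 12285/587.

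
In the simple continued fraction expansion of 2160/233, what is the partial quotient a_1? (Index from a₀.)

3

2160 = 9·233 + 63   →  a_0 = 9
233 = 3·63 + 44   →  a_1 = 3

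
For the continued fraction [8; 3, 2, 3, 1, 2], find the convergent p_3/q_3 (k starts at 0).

Using pₖ = aₖpₖ₋₁ + pₖ₋₂, qₖ = aₖqₖ₋₁ + qₖ₋₂ (with p₋₁=1, p₋₂=0, q₋₁=0, q₋₂=1):
  k=0: a=8, p=8, q=1
  k=1: a=3, p=25, q=3
  k=2: a=2, p=58, q=7
  k=3: a=3, p=199, q=24

199/24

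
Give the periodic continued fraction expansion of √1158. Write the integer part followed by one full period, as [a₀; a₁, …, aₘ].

a₀ = ⌊√1158⌋ = 34.
With m₀=0, d₀=1 and mₖ₊₁ = dₖaₖ − mₖ, dₖ₊₁ = (n − mₖ₊₁²)/dₖ, aₖ₊₁ = ⌊(a₀+mₖ₊₁)/dₖ₊₁⌋:
  k=1: m=34, d=2, a=34
  k=2: m=34, d=1, a=68
d=1 and a=2a₀=68 at k=2, so the next step gives (m, d) = (34, 2) again — its k=1 value — and the period has length 2.

[34; 34, 68]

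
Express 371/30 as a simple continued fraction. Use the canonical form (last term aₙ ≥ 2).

371 = 12·30 + 11
30 = 2·11 + 8
11 = 1·8 + 3
8 = 2·3 + 2
3 = 1·2 + 1
2 = 2·1 + 0  (stop)
So 371/30 = [12; 2, 1, 2, 1, 2].

[12; 2, 1, 2, 1, 2]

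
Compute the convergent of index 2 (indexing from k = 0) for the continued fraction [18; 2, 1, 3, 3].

Using pₖ = aₖpₖ₋₁ + pₖ₋₂, qₖ = aₖqₖ₋₁ + qₖ₋₂ (with p₋₁=1, p₋₂=0, q₋₁=0, q₋₂=1):
  k=0: a=18, p=18, q=1
  k=1: a=2, p=37, q=2
  k=2: a=1, p=55, q=3

55/3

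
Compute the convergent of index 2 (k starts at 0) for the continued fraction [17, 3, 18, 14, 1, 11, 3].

953/55

Using pₖ = aₖpₖ₋₁ + pₖ₋₂, qₖ = aₖqₖ₋₁ + qₖ₋₂ (with p₋₁=1, p₋₂=0, q₋₁=0, q₋₂=1):
  k=0: a=17, p=17, q=1
  k=1: a=3, p=52, q=3
  k=2: a=18, p=953, q=55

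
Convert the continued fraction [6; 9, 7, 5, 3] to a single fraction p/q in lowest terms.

Fold from the inside: start with 3/1.
  5 + 1/3 = 16/3
  7 + 3/16 = 115/16
  9 + 16/115 = 1051/115
  6 + 115/1051 = 6421/1051

6421/1051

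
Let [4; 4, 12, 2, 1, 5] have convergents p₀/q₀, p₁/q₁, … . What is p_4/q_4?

Using pₖ = aₖpₖ₋₁ + pₖ₋₂, qₖ = aₖqₖ₋₁ + qₖ₋₂ (with p₋₁=1, p₋₂=0, q₋₁=0, q₋₂=1):
  k=0: a=4, p=4, q=1
  k=1: a=4, p=17, q=4
  k=2: a=12, p=208, q=49
  k=3: a=2, p=433, q=102
  k=4: a=1, p=641, q=151

641/151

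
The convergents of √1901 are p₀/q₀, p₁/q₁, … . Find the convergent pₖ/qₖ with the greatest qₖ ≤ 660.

√1901 = [43; 1, 1, 1, 1, 86, …] (period length 5).
Convergents:
  p_0/q_0 = 43/1
  p_1/q_1 = 44/1
  p_2/q_2 = 87/2
  p_3/q_3 = 131/3
  p_4/q_4 = 218/5
  p_5/q_5 = 18879/433
  p_6/q_6 = 19097/438
  p_7/q_7 = 37976/871
q_6 = 438 ≤ 660 < 871 = q_7, so the answer is 19097/438.

19097/438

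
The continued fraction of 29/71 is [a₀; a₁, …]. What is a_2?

29 = 0·71 + 29   →  a_0 = 0
71 = 2·29 + 13   →  a_1 = 2
29 = 2·13 + 3   →  a_2 = 2

2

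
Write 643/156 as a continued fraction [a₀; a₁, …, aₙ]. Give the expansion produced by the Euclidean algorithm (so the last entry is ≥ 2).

643 = 4·156 + 19
156 = 8·19 + 4
19 = 4·4 + 3
4 = 1·3 + 1
3 = 3·1 + 0  (stop)
So 643/156 = [4; 8, 4, 1, 3].

[4; 8, 4, 1, 3]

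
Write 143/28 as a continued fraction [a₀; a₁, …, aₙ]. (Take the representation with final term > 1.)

143 = 5·28 + 3
28 = 9·3 + 1
3 = 3·1 + 0  (stop)
So 143/28 = [5; 9, 3].

[5; 9, 3]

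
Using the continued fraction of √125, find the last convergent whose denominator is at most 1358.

15127/1353

√125 = [11; 5, 1, 1, 5, 22, …] (period length 5).
Convergents:
  p_0/q_0 = 11/1
  p_1/q_1 = 56/5
  p_2/q_2 = 67/6
  p_3/q_3 = 123/11
  p_4/q_4 = 682/61
  p_5/q_5 = 15127/1353
  p_6/q_6 = 76317/6826
q_5 = 1353 ≤ 1358 < 6826 = q_6, so the answer is 15127/1353.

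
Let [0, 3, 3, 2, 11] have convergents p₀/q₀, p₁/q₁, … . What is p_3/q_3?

7/23

Using pₖ = aₖpₖ₋₁ + pₖ₋₂, qₖ = aₖqₖ₋₁ + qₖ₋₂ (with p₋₁=1, p₋₂=0, q₋₁=0, q₋₂=1):
  k=0: a=0, p=0, q=1
  k=1: a=3, p=1, q=3
  k=2: a=3, p=3, q=10
  k=3: a=2, p=7, q=23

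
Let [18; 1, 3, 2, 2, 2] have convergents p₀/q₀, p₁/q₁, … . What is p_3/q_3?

Using pₖ = aₖpₖ₋₁ + pₖ₋₂, qₖ = aₖqₖ₋₁ + qₖ₋₂ (with p₋₁=1, p₋₂=0, q₋₁=0, q₋₂=1):
  k=0: a=18, p=18, q=1
  k=1: a=1, p=19, q=1
  k=2: a=3, p=75, q=4
  k=3: a=2, p=169, q=9

169/9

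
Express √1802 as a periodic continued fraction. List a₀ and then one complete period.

a₀ = ⌊√1802⌋ = 42.
With m₀=0, d₀=1 and mₖ₊₁ = dₖaₖ − mₖ, dₖ₊₁ = (n − mₖ₊₁²)/dₖ, aₖ₊₁ = ⌊(a₀+mₖ₊₁)/dₖ₊₁⌋:
  k=1: m=42, d=38, a=2
  k=2: m=34, d=17, a=4
  k=3: m=34, d=38, a=2
  k=4: m=42, d=1, a=84
d=1 and a=2a₀=84 at k=4, so the next step gives (m, d) = (42, 38) again — its k=1 value — and the period has length 4.

[42; 2, 4, 2, 84]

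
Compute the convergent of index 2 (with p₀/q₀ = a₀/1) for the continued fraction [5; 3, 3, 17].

Using pₖ = aₖpₖ₋₁ + pₖ₋₂, qₖ = aₖqₖ₋₁ + qₖ₋₂ (with p₋₁=1, p₋₂=0, q₋₁=0, q₋₂=1):
  k=0: a=5, p=5, q=1
  k=1: a=3, p=16, q=3
  k=2: a=3, p=53, q=10

53/10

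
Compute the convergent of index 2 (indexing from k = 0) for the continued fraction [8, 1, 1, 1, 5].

17/2

Using pₖ = aₖpₖ₋₁ + pₖ₋₂, qₖ = aₖqₖ₋₁ + qₖ₋₂ (with p₋₁=1, p₋₂=0, q₋₁=0, q₋₂=1):
  k=0: a=8, p=8, q=1
  k=1: a=1, p=9, q=1
  k=2: a=1, p=17, q=2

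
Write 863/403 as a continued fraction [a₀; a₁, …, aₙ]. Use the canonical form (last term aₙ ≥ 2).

[2; 7, 14, 4]

863 = 2*403 + 57
403 = 7*57 + 4
57 = 14*4 + 1
4 = 4*1 + 0  (stop)
So 863/403 = [2; 7, 14, 4].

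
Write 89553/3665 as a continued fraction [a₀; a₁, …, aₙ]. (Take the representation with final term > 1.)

[24; 2, 3, 3, 14, 5, 2]

89553 = 24*3665 + 1593
3665 = 2*1593 + 479
1593 = 3*479 + 156
479 = 3*156 + 11
156 = 14*11 + 2
11 = 5*2 + 1
2 = 2*1 + 0  (stop)
So 89553/3665 = [24; 2, 3, 3, 14, 5, 2].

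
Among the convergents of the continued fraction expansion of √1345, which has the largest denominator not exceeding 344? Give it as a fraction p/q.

√1345 = [36; 1, 2, 14, 2, 1, 72, …] (period length 6).
Convergents:
  p_0/q_0 = 36/1
  p_1/q_1 = 37/1
  p_2/q_2 = 110/3
  p_3/q_3 = 1577/43
  p_4/q_4 = 3264/89
  p_5/q_5 = 4841/132
  p_6/q_6 = 351816/9593
q_5 = 132 ≤ 344 < 9593 = q_6, so the answer is 4841/132.

4841/132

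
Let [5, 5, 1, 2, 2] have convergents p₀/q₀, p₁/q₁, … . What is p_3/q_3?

88/17

Using pₖ = aₖpₖ₋₁ + pₖ₋₂, qₖ = aₖqₖ₋₁ + qₖ₋₂ (with p₋₁=1, p₋₂=0, q₋₁=0, q₋₂=1):
  k=0: a=5, p=5, q=1
  k=1: a=5, p=26, q=5
  k=2: a=1, p=31, q=6
  k=3: a=2, p=88, q=17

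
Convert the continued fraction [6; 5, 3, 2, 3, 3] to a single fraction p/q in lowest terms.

Using pₖ = aₖpₖ₋₁ + pₖ₋₂ and qₖ = aₖqₖ₋₁ + qₖ₋₂:
  k=0: a=6, p=6, q=1
  k=1: a=5, p=31, q=5
  k=2: a=3, p=99, q=16
  k=3: a=2, p=229, q=37
  k=4: a=3, p=786, q=127
  k=5: a=3, p=2587, q=418

2587/418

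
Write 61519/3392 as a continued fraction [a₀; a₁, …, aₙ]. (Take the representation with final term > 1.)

[18; 7, 3, 15, 10]

61519 = 18×3392 + 463
3392 = 7×463 + 151
463 = 3×151 + 10
151 = 15×10 + 1
10 = 10×1 + 0  (stop)
So 61519/3392 = [18; 7, 3, 15, 10].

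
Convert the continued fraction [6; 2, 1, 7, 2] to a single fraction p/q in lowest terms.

Using pₖ = aₖpₖ₋₁ + pₖ₋₂ and qₖ = aₖqₖ₋₁ + qₖ₋₂:
  k=0: a=6, p=6, q=1
  k=1: a=2, p=13, q=2
  k=2: a=1, p=19, q=3
  k=3: a=7, p=146, q=23
  k=4: a=2, p=311, q=49

311/49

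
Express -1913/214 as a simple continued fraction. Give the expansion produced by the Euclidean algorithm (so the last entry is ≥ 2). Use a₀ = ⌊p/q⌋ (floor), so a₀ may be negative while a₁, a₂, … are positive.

[-9; 16, 2, 6]

-1913 = -9*214 + 13
214 = 16*13 + 6
13 = 2*6 + 1
6 = 6*1 + 0  (stop)
So -1913/214 = [-9; 16, 2, 6].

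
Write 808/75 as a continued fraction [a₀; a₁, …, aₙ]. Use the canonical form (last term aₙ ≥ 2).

808 = 10*75 + 58
75 = 1*58 + 17
58 = 3*17 + 7
17 = 2*7 + 3
7 = 2*3 + 1
3 = 3*1 + 0  (stop)
So 808/75 = [10; 1, 3, 2, 2, 3].

[10; 1, 3, 2, 2, 3]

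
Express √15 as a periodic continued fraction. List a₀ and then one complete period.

a₀ = ⌊√15⌋ = 3.
With m₀=0, d₀=1 and mₖ₊₁ = dₖaₖ − mₖ, dₖ₊₁ = (n − mₖ₊₁²)/dₖ, aₖ₊₁ = ⌊(a₀+mₖ₊₁)/dₖ₊₁⌋:
  k=1: m=3, d=6, a=1
  k=2: m=3, d=1, a=6
d=1 and a=2a₀=6 at k=2, so the next step gives (m, d) = (3, 6) again — its k=1 value — and the period has length 2.

[3; 1, 6]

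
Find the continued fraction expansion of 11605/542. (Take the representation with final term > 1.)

11605 = 21·542 + 223
542 = 2·223 + 96
223 = 2·96 + 31
96 = 3·31 + 3
31 = 10·3 + 1
3 = 3·1 + 0  (stop)
So 11605/542 = [21; 2, 2, 3, 10, 3].

[21; 2, 2, 3, 10, 3]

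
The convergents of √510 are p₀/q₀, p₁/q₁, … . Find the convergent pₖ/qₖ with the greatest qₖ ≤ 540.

12082/535

√510 = [22; 1, 1, 2, 1, 1, 44, …] (period length 6).
Convergents:
  p_0/q_0 = 22/1
  p_1/q_1 = 23/1
  p_2/q_2 = 45/2
  p_3/q_3 = 113/5
  p_4/q_4 = 158/7
  p_5/q_5 = 271/12
  p_6/q_6 = 12082/535
  p_7/q_7 = 12353/547
q_6 = 535 ≤ 540 < 547 = q_7, so the answer is 12082/535.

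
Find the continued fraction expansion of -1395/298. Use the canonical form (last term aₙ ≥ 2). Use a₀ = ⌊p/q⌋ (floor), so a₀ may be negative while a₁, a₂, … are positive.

[-5; 3, 7, 3, 4]

-1395 = -5*298 + 95
298 = 3*95 + 13
95 = 7*13 + 4
13 = 3*4 + 1
4 = 4*1 + 0  (stop)
So -1395/298 = [-5; 3, 7, 3, 4].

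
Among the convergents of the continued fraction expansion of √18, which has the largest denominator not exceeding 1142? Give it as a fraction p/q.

4756/1121

√18 = [4; 4, 8, …] (period length 2).
Convergents:
  p_0/q_0 = 4/1
  p_1/q_1 = 17/4
  p_2/q_2 = 140/33
  p_3/q_3 = 577/136
  p_4/q_4 = 4756/1121
  p_5/q_5 = 19601/4620
q_4 = 1121 ≤ 1142 < 4620 = q_5, so the answer is 4756/1121.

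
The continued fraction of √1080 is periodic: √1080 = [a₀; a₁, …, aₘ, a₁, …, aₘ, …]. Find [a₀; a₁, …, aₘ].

a₀ = ⌊√1080⌋ = 32.
With m₀=0, d₀=1 and mₖ₊₁ = dₖaₖ − mₖ, dₖ₊₁ = (n − mₖ₊₁²)/dₖ, aₖ₊₁ = ⌊(a₀+mₖ₊₁)/dₖ₊₁⌋:
  k=1: m=32, d=56, a=1
  k=2: m=24, d=9, a=6
  k=3: m=30, d=20, a=3
  k=4: m=30, d=9, a=6
  k=5: m=24, d=56, a=1
  k=6: m=32, d=1, a=64
d=1 and a=2a₀=64 at k=6, so the next step gives (m, d) = (32, 56) again — its k=1 value — and the period has length 6.

[32; 1, 6, 3, 6, 1, 64]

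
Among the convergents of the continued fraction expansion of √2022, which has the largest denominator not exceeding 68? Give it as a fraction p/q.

1349/30

√2022 = [44; 1, 28, 1, 88, …] (period length 4).
Convergents:
  p_0/q_0 = 44/1
  p_1/q_1 = 45/1
  p_2/q_2 = 1304/29
  p_3/q_3 = 1349/30
  p_4/q_4 = 120016/2669
q_3 = 30 ≤ 68 < 2669 = q_4, so the answer is 1349/30.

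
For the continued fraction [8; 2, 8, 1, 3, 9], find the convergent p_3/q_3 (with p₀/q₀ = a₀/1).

161/19

Using pₖ = aₖpₖ₋₁ + pₖ₋₂, qₖ = aₖqₖ₋₁ + qₖ₋₂ (with p₋₁=1, p₋₂=0, q₋₁=0, q₋₂=1):
  k=0: a=8, p=8, q=1
  k=1: a=2, p=17, q=2
  k=2: a=8, p=144, q=17
  k=3: a=1, p=161, q=19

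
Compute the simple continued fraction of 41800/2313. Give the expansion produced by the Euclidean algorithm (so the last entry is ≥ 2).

41800 = 18*2313 + 166
2313 = 13*166 + 155
166 = 1*155 + 11
155 = 14*11 + 1
11 = 11*1 + 0  (stop)
So 41800/2313 = [18; 13, 1, 14, 11].

[18; 13, 1, 14, 11]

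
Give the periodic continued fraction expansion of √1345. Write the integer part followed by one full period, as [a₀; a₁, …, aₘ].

a₀ = ⌊√1345⌋ = 36.
With m₀=0, d₀=1 and mₖ₊₁ = dₖaₖ − mₖ, dₖ₊₁ = (n − mₖ₊₁²)/dₖ, aₖ₊₁ = ⌊(a₀+mₖ₊₁)/dₖ₊₁⌋:
  k=1: m=36, d=49, a=1
  k=2: m=13, d=24, a=2
  k=3: m=35, d=5, a=14
  k=4: m=35, d=24, a=2
  k=5: m=13, d=49, a=1
  k=6: m=36, d=1, a=72
d=1 and a=2a₀=72 at k=6, so the next step gives (m, d) = (36, 49) again — its k=1 value — and the period has length 6.

[36; 1, 2, 14, 2, 1, 72]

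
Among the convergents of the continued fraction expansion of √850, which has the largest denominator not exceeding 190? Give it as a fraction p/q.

√850 = [29; 6, 2, 6, 58, …] (period length 4).
Convergents:
  p_0/q_0 = 29/1
  p_1/q_1 = 175/6
  p_2/q_2 = 379/13
  p_3/q_3 = 2449/84
  p_4/q_4 = 142421/4885
q_3 = 84 ≤ 190 < 4885 = q_4, so the answer is 2449/84.

2449/84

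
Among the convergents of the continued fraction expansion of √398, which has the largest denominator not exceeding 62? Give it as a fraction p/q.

399/20

√398 = [19; 1, 18, 1, 38, …] (period length 4).
Convergents:
  p_0/q_0 = 19/1
  p_1/q_1 = 20/1
  p_2/q_2 = 379/19
  p_3/q_3 = 399/20
  p_4/q_4 = 15541/779
q_3 = 20 ≤ 62 < 779 = q_4, so the answer is 399/20.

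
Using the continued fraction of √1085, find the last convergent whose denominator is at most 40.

1087/33

√1085 = [32; 1, 15, 2, 15, 1, 64, …] (period length 6).
Convergents:
  p_0/q_0 = 32/1
  p_1/q_1 = 33/1
  p_2/q_2 = 527/16
  p_3/q_3 = 1087/33
  p_4/q_4 = 16832/511
q_3 = 33 ≤ 40 < 511 = q_4, so the answer is 1087/33.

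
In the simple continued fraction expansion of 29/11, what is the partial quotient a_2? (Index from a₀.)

29 = 2·11 + 7   →  a_0 = 2
11 = 1·7 + 4   →  a_1 = 1
7 = 1·4 + 3   →  a_2 = 1

1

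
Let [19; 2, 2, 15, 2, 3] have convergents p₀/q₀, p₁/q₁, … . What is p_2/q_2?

97/5

Using pₖ = aₖpₖ₋₁ + pₖ₋₂, qₖ = aₖqₖ₋₁ + qₖ₋₂ (with p₋₁=1, p₋₂=0, q₋₁=0, q₋₂=1):
  k=0: a=19, p=19, q=1
  k=1: a=2, p=39, q=2
  k=2: a=2, p=97, q=5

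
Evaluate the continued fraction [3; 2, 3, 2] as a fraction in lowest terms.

Using pₖ = aₖpₖ₋₁ + pₖ₋₂ and qₖ = aₖqₖ₋₁ + qₖ₋₂:
  k=0: a=3, p=3, q=1
  k=1: a=2, p=7, q=2
  k=2: a=3, p=24, q=7
  k=3: a=2, p=55, q=16

55/16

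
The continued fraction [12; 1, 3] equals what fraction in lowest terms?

Fold from the inside: start with 3/1.
  1 + 1/3 = 4/3
  12 + 3/4 = 51/4

51/4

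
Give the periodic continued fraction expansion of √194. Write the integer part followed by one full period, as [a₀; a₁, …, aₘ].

a₀ = ⌊√194⌋ = 13.
With m₀=0, d₀=1 and mₖ₊₁ = dₖaₖ − mₖ, dₖ₊₁ = (n − mₖ₊₁²)/dₖ, aₖ₊₁ = ⌊(a₀+mₖ₊₁)/dₖ₊₁⌋:
  k=1: m=13, d=25, a=1
  k=2: m=12, d=2, a=12
  k=3: m=12, d=25, a=1
  k=4: m=13, d=1, a=26
d=1 and a=2a₀=26 at k=4, so the next step gives (m, d) = (13, 25) again — its k=1 value — and the period has length 4.

[13; 1, 12, 1, 26]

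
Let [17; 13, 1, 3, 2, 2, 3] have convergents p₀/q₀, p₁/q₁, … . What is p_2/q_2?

Using pₖ = aₖpₖ₋₁ + pₖ₋₂, qₖ = aₖqₖ₋₁ + qₖ₋₂ (with p₋₁=1, p₋₂=0, q₋₁=0, q₋₂=1):
  k=0: a=17, p=17, q=1
  k=1: a=13, p=222, q=13
  k=2: a=1, p=239, q=14

239/14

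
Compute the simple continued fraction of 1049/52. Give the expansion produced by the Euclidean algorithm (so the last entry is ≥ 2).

[20; 5, 1, 3, 2]

1049 = 20*52 + 9
52 = 5*9 + 7
9 = 1*7 + 2
7 = 3*2 + 1
2 = 2*1 + 0  (stop)
So 1049/52 = [20; 5, 1, 3, 2].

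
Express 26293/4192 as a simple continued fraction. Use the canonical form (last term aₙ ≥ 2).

26293 = 6·4192 + 1141
4192 = 3·1141 + 769
1141 = 1·769 + 372
769 = 2·372 + 25
372 = 14·25 + 22
25 = 1·22 + 3
22 = 7·3 + 1
3 = 3·1 + 0  (stop)
So 26293/4192 = [6; 3, 1, 2, 14, 1, 7, 3].

[6; 3, 1, 2, 14, 1, 7, 3]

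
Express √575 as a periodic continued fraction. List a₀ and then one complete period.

[23; 1, 46]

a₀ = ⌊√575⌋ = 23.
With m₀=0, d₀=1 and mₖ₊₁ = dₖaₖ − mₖ, dₖ₊₁ = (n − mₖ₊₁²)/dₖ, aₖ₊₁ = ⌊(a₀+mₖ₊₁)/dₖ₊₁⌋:
  k=1: m=23, d=46, a=1
  k=2: m=23, d=1, a=46
d=1 and a=2a₀=46 at k=2, so the next step gives (m, d) = (23, 46) again — its k=1 value — and the period has length 2.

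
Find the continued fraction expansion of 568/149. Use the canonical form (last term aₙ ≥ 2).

568 = 3*149 + 121
149 = 1*121 + 28
121 = 4*28 + 9
28 = 3*9 + 1
9 = 9*1 + 0  (stop)
So 568/149 = [3; 1, 4, 3, 9].

[3; 1, 4, 3, 9]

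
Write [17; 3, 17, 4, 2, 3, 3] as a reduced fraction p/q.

Using pₖ = aₖpₖ₋₁ + pₖ₋₂ and qₖ = aₖqₖ₋₁ + qₖ₋₂:
  k=0: a=17, p=17, q=1
  k=1: a=3, p=52, q=3
  k=2: a=17, p=901, q=52
  k=3: a=4, p=3656, q=211
  k=4: a=2, p=8213, q=474
  k=5: a=3, p=28295, q=1633
  k=6: a=3, p=93098, q=5373

93098/5373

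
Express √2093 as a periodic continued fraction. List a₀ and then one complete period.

a₀ = ⌊√2093⌋ = 45.
With m₀=0, d₀=1 and mₖ₊₁ = dₖaₖ − mₖ, dₖ₊₁ = (n − mₖ₊₁²)/dₖ, aₖ₊₁ = ⌊(a₀+mₖ₊₁)/dₖ₊₁⌋:
  k=1: m=45, d=68, a=1
  k=2: m=23, d=23, a=2
  k=3: m=23, d=68, a=1
  k=4: m=45, d=1, a=90
d=1 and a=2a₀=90 at k=4, so the next step gives (m, d) = (45, 68) again — its k=1 value — and the period has length 4.

[45; 1, 2, 1, 90]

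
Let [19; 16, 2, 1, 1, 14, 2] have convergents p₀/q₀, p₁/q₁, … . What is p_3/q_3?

Using pₖ = aₖpₖ₋₁ + pₖ₋₂, qₖ = aₖqₖ₋₁ + qₖ₋₂ (with p₋₁=1, p₋₂=0, q₋₁=0, q₋₂=1):
  k=0: a=19, p=19, q=1
  k=1: a=16, p=305, q=16
  k=2: a=2, p=629, q=33
  k=3: a=1, p=934, q=49

934/49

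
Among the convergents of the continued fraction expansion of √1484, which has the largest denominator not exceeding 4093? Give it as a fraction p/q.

131401/3411

√1484 = [38; 1, 1, 10, 1, 1, 76, …] (period length 6).
Convergents:
  p_0/q_0 = 38/1
  p_1/q_1 = 39/1
  p_2/q_2 = 77/2
  p_3/q_3 = 809/21
  p_4/q_4 = 886/23
  p_5/q_5 = 1695/44
  p_6/q_6 = 129706/3367
  p_7/q_7 = 131401/3411
  p_8/q_8 = 261107/6778
q_7 = 3411 ≤ 4093 < 6778 = q_8, so the answer is 131401/3411.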